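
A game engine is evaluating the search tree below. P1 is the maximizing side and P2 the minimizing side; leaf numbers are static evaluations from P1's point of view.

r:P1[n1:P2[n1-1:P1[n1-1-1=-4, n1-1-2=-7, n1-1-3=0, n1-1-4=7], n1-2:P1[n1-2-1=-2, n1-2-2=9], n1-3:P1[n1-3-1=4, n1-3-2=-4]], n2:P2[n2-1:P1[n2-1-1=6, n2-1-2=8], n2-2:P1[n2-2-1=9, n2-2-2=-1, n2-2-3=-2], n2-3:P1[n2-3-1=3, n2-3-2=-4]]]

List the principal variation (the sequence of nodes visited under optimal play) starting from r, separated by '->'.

n1-1 (P1): max(-4, -7, 0, 7) = 7
n1-2 (P1): max(-2, 9) = 9
n1-3 (P1): max(4, -4) = 4
n1 (P2): min(7, 9, 4) = 4
n2-1 (P1): max(6, 8) = 8
n2-2 (P1): max(9, -1, -2) = 9
n2-3 (P1): max(3, -4) = 3
n2 (P2): min(8, 9, 3) = 3
r (P1): max(4, 3) = 4
At r, P1 picks n1 (highest: 4).
At n1, P2 picks n1-3 (lowest: 4).
At n1-3, P1 picks n1-3-1 (highest: 4).
Terminal value 4.

r -> n1 -> n1-3 -> n1-3-1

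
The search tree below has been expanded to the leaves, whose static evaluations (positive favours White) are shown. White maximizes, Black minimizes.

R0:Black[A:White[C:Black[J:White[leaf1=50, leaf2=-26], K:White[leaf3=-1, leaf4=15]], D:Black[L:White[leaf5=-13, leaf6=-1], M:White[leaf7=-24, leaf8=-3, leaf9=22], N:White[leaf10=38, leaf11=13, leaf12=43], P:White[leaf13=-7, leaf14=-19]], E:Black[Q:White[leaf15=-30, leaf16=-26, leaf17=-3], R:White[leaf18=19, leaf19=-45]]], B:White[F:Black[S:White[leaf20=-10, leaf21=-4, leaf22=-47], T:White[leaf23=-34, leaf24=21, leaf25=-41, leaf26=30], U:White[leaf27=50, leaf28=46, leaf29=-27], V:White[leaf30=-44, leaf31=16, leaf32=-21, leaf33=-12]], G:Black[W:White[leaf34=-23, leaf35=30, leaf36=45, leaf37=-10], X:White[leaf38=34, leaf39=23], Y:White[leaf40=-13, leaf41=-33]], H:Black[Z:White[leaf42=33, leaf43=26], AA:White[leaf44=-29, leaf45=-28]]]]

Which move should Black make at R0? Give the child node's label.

J (White): max(50, -26) = 50
K (White): max(-1, 15) = 15
C (Black): min(50, 15) = 15
L (White): max(-13, -1) = -1
M (White): max(-24, -3, 22) = 22
N (White): max(38, 13, 43) = 43
P (White): max(-7, -19) = -7
D (Black): min(-1, 22, 43, -7) = -7
Q (White): max(-30, -26, -3) = -3
R (White): max(19, -45) = 19
E (Black): min(-3, 19) = -3
A (White): max(15, -7, -3) = 15
S (White): max(-10, -4, -47) = -4
T (White): max(-34, 21, -41, 30) = 30
U (White): max(50, 46, -27) = 50
V (White): max(-44, 16, -21, -12) = 16
F (Black): min(-4, 30, 50, 16) = -4
W (White): max(-23, 30, 45, -10) = 45
X (White): max(34, 23) = 34
Y (White): max(-13, -33) = -13
G (Black): min(45, 34, -13) = -13
Z (White): max(33, 26) = 33
AA (White): max(-29, -28) = -28
H (Black): min(33, -28) = -28
B (White): max(-4, -13, -28) = -4
R0 (Black): min(15, -4) = -4
Black at R0 wants the lowest of {A=15, B=-4}, so chooses B.

B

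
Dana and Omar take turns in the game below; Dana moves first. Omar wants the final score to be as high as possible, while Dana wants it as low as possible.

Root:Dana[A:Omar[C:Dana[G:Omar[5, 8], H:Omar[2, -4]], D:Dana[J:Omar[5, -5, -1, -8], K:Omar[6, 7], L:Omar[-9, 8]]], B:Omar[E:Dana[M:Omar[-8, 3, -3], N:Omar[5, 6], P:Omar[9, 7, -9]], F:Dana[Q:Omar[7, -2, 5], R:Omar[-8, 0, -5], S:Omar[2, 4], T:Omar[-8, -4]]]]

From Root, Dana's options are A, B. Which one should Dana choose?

B

G (Omar): max(5, 8) = 8
H (Omar): max(2, -4) = 2
C (Dana): min(8, 2) = 2
J (Omar): max(5, -5, -1, -8) = 5
K (Omar): max(6, 7) = 7
L (Omar): max(-9, 8) = 8
D (Dana): min(5, 7, 8) = 5
A (Omar): max(2, 5) = 5
M (Omar): max(-8, 3, -3) = 3
N (Omar): max(5, 6) = 6
P (Omar): max(9, 7, -9) = 9
E (Dana): min(3, 6, 9) = 3
Q (Omar): max(7, -2, 5) = 7
R (Omar): max(-8, 0, -5) = 0
S (Omar): max(2, 4) = 4
T (Omar): max(-8, -4) = -4
F (Dana): min(7, 0, 4, -4) = -4
B (Omar): max(3, -4) = 3
Root (Dana): min(5, 3) = 3
Dana at Root wants the lowest of {A=5, B=3}, so chooses B.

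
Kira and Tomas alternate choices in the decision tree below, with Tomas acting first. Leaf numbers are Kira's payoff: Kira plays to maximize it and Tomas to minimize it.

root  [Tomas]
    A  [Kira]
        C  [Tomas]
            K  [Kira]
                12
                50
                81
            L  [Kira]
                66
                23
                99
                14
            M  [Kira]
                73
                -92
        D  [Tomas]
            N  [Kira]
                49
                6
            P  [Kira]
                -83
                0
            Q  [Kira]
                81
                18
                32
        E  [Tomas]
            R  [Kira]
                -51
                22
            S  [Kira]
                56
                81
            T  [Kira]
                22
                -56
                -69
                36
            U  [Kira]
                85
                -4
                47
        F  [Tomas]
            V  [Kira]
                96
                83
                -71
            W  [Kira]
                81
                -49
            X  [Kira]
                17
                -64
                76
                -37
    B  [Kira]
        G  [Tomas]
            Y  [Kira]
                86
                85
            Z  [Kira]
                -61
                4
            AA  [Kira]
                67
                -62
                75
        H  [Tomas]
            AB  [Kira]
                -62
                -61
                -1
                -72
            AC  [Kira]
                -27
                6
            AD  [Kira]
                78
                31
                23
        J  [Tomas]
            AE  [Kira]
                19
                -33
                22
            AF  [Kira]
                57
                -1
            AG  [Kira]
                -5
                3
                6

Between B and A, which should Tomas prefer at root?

B

Y (Kira): max(86, 85) = 86
Z (Kira): max(-61, 4) = 4
AA (Kira): max(67, -62, 75) = 75
G (Tomas): min(86, 4, 75) = 4
AB (Kira): max(-62, -61, -1, -72) = -1
AC (Kira): max(-27, 6) = 6
AD (Kira): max(78, 31, 23) = 78
H (Tomas): min(-1, 6, 78) = -1
AE (Kira): max(19, -33, 22) = 22
AF (Kira): max(57, -1) = 57
AG (Kira): max(-5, 3, 6) = 6
J (Tomas): min(22, 57, 6) = 6
B (Kira): max(4, -1, 6) = 6
K (Kira): max(12, 50, 81) = 81
L (Kira): max(66, 23, 99, 14) = 99
M (Kira): max(73, -92) = 73
C (Tomas): min(81, 99, 73) = 73
N (Kira): max(49, 6) = 49
P (Kira): max(-83, 0) = 0
Q (Kira): max(81, 18, 32) = 81
D (Tomas): min(49, 0, 81) = 0
R (Kira): max(-51, 22) = 22
S (Kira): max(56, 81) = 81
T (Kira): max(22, -56, -69, 36) = 36
U (Kira): max(85, -4, 47) = 85
E (Tomas): min(22, 81, 36, 85) = 22
V (Kira): max(96, 83, -71) = 96
W (Kira): max(81, -49) = 81
X (Kira): max(17, -64, 76, -37) = 76
F (Tomas): min(96, 81, 76) = 76
A (Kira): max(73, 0, 22, 76) = 76
Tomas prefers the lower value; B=6, A=76. B is better since 6 < 76.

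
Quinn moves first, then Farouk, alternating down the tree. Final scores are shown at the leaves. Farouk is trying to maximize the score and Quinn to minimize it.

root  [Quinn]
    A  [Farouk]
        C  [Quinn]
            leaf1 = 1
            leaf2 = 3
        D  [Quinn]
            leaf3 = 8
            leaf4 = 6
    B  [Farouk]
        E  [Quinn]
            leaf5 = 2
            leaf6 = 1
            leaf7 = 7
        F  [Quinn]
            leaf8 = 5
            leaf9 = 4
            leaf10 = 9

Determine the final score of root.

4

C (Quinn): min(1, 3) = 1
D (Quinn): min(8, 6) = 6
A (Farouk): max(1, 6) = 6
E (Quinn): min(2, 1, 7) = 1
F (Quinn): min(5, 4, 9) = 4
B (Farouk): max(1, 4) = 4
root (Quinn): min(6, 4) = 4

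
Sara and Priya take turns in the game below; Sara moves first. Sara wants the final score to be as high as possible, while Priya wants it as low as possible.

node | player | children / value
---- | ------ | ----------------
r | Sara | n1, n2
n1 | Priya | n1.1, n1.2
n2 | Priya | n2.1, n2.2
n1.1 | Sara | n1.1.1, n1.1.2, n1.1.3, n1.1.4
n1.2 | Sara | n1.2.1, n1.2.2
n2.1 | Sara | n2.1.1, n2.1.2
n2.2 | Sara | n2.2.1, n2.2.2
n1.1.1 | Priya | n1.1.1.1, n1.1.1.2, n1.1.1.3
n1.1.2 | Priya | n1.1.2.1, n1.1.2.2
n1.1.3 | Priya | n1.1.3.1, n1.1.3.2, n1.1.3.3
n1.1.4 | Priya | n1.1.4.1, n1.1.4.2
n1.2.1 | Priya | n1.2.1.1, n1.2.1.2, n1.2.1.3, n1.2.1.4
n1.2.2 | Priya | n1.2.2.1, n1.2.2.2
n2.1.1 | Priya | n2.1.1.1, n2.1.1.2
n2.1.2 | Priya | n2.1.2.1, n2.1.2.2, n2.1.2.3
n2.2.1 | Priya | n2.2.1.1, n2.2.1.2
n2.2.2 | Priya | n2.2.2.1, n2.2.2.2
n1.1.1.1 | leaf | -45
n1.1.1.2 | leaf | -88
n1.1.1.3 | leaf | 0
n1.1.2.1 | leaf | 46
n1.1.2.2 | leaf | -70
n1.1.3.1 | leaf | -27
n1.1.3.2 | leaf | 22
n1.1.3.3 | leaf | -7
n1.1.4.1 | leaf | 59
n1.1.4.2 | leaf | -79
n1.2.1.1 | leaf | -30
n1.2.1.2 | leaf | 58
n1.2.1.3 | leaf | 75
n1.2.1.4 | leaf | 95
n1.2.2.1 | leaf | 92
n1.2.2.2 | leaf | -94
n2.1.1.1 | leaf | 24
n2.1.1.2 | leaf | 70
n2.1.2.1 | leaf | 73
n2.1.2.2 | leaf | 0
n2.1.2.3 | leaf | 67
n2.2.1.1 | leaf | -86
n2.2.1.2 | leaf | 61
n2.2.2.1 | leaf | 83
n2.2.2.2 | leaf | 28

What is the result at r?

24

n1.1.1 (Priya): min(-45, -88, 0) = -88
n1.1.2 (Priya): min(46, -70) = -70
n1.1.3 (Priya): min(-27, 22, -7) = -27
n1.1.4 (Priya): min(59, -79) = -79
n1.1 (Sara): max(-88, -70, -27, -79) = -27
n1.2.1 (Priya): min(-30, 58, 75, 95) = -30
n1.2.2 (Priya): min(92, -94) = -94
n1.2 (Sara): max(-30, -94) = -30
n1 (Priya): min(-27, -30) = -30
n2.1.1 (Priya): min(24, 70) = 24
n2.1.2 (Priya): min(73, 0, 67) = 0
n2.1 (Sara): max(24, 0) = 24
n2.2.1 (Priya): min(-86, 61) = -86
n2.2.2 (Priya): min(83, 28) = 28
n2.2 (Sara): max(-86, 28) = 28
n2 (Priya): min(24, 28) = 24
r (Sara): max(-30, 24) = 24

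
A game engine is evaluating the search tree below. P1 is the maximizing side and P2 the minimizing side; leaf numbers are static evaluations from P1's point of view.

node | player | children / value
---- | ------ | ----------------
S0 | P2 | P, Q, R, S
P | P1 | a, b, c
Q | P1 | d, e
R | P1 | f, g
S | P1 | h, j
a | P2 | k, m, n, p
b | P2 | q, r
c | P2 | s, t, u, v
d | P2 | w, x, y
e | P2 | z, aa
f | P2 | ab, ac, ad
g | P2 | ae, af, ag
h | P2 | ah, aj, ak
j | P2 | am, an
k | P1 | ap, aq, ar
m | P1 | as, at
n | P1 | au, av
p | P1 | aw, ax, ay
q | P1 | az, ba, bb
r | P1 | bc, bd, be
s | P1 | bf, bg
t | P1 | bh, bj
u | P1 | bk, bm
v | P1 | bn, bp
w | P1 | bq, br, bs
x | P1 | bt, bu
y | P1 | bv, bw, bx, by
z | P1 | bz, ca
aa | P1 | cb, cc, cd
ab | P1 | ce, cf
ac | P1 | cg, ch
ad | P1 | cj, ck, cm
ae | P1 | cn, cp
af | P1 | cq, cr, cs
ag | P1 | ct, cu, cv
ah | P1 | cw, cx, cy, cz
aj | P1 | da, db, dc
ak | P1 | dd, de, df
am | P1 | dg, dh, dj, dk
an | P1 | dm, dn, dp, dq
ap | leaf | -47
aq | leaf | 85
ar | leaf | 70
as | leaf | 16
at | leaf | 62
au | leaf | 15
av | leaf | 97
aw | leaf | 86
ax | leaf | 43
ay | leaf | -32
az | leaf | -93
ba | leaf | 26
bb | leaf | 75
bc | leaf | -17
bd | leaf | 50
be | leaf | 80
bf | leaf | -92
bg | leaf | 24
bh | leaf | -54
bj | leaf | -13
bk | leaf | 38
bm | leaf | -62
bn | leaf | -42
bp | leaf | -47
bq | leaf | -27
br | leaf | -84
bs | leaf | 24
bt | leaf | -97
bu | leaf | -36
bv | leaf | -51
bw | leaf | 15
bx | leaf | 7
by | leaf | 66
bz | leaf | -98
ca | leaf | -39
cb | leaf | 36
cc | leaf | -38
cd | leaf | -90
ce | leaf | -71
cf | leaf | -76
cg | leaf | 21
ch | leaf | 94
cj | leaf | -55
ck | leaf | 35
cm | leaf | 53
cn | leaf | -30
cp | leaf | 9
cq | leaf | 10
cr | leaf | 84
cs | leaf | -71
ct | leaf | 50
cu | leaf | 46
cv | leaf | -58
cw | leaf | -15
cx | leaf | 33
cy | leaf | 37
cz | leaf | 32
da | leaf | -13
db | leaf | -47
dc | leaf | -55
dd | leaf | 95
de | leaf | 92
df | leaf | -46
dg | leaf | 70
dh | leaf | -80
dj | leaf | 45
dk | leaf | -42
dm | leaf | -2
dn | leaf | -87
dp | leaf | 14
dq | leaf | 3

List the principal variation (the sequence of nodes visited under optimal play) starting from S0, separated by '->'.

k (P1): max(-47, 85, 70) = 85
m (P1): max(16, 62) = 62
n (P1): max(15, 97) = 97
p (P1): max(86, 43, -32) = 86
a (P2): min(85, 62, 97, 86) = 62
q (P1): max(-93, 26, 75) = 75
r (P1): max(-17, 50, 80) = 80
b (P2): min(75, 80) = 75
s (P1): max(-92, 24) = 24
t (P1): max(-54, -13) = -13
u (P1): max(38, -62) = 38
v (P1): max(-42, -47) = -42
c (P2): min(24, -13, 38, -42) = -42
P (P1): max(62, 75, -42) = 75
w (P1): max(-27, -84, 24) = 24
x (P1): max(-97, -36) = -36
y (P1): max(-51, 15, 7, 66) = 66
d (P2): min(24, -36, 66) = -36
z (P1): max(-98, -39) = -39
aa (P1): max(36, -38, -90) = 36
e (P2): min(-39, 36) = -39
Q (P1): max(-36, -39) = -36
ab (P1): max(-71, -76) = -71
ac (P1): max(21, 94) = 94
ad (P1): max(-55, 35, 53) = 53
f (P2): min(-71, 94, 53) = -71
ae (P1): max(-30, 9) = 9
af (P1): max(10, 84, -71) = 84
ag (P1): max(50, 46, -58) = 50
g (P2): min(9, 84, 50) = 9
R (P1): max(-71, 9) = 9
ah (P1): max(-15, 33, 37, 32) = 37
aj (P1): max(-13, -47, -55) = -13
ak (P1): max(95, 92, -46) = 95
h (P2): min(37, -13, 95) = -13
am (P1): max(70, -80, 45, -42) = 70
an (P1): max(-2, -87, 14, 3) = 14
j (P2): min(70, 14) = 14
S (P1): max(-13, 14) = 14
S0 (P2): min(75, -36, 9, 14) = -36
At S0, P2 picks Q (lowest: -36).
At Q, P1 picks d (highest: -36).
At d, P2 picks x (lowest: -36).
At x, P1 picks bu (highest: -36).
Terminal value -36.

S0 -> Q -> d -> x -> bu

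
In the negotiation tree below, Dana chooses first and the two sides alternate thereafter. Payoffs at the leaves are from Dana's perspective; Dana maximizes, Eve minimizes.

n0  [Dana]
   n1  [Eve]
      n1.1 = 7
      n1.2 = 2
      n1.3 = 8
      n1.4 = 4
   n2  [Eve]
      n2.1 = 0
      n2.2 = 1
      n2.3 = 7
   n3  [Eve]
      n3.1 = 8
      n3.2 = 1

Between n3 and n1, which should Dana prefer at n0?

n1

n3 (Eve): min(8, 1) = 1
n1 (Eve): min(7, 2, 8, 4) = 2
Dana prefers the higher value; n3=1, n1=2. n1 is better since 2 > 1.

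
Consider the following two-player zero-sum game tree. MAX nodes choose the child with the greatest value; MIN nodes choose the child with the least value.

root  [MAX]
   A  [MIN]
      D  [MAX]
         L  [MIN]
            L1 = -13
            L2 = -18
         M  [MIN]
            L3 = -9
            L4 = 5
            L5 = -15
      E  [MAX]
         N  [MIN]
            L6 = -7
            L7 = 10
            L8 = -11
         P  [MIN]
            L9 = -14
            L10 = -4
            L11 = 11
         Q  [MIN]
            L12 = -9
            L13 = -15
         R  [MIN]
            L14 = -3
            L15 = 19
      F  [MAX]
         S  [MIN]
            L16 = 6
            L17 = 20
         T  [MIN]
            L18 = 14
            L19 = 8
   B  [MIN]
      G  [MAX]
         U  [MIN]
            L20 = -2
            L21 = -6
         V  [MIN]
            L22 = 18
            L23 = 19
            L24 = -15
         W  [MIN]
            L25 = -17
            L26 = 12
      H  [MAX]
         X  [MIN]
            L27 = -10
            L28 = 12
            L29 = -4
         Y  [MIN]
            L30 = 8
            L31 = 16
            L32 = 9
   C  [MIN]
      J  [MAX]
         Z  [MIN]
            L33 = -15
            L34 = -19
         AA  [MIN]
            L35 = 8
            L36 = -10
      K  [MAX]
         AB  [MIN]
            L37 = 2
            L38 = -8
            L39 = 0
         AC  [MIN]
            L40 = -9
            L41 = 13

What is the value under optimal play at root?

-6

L (MIN): min(-13, -18) = -18
M (MIN): min(-9, 5, -15) = -15
D (MAX): max(-18, -15) = -15
N (MIN): min(-7, 10, -11) = -11
P (MIN): min(-14, -4, 11) = -14
Q (MIN): min(-9, -15) = -15
R (MIN): min(-3, 19) = -3
E (MAX): max(-11, -14, -15, -3) = -3
S (MIN): min(6, 20) = 6
T (MIN): min(14, 8) = 8
F (MAX): max(6, 8) = 8
A (MIN): min(-15, -3, 8) = -15
U (MIN): min(-2, -6) = -6
V (MIN): min(18, 19, -15) = -15
W (MIN): min(-17, 12) = -17
G (MAX): max(-6, -15, -17) = -6
X (MIN): min(-10, 12, -4) = -10
Y (MIN): min(8, 16, 9) = 8
H (MAX): max(-10, 8) = 8
B (MIN): min(-6, 8) = -6
Z (MIN): min(-15, -19) = -19
AA (MIN): min(8, -10) = -10
J (MAX): max(-19, -10) = -10
AB (MIN): min(2, -8, 0) = -8
AC (MIN): min(-9, 13) = -9
K (MAX): max(-8, -9) = -8
C (MIN): min(-10, -8) = -10
root (MAX): max(-15, -6, -10) = -6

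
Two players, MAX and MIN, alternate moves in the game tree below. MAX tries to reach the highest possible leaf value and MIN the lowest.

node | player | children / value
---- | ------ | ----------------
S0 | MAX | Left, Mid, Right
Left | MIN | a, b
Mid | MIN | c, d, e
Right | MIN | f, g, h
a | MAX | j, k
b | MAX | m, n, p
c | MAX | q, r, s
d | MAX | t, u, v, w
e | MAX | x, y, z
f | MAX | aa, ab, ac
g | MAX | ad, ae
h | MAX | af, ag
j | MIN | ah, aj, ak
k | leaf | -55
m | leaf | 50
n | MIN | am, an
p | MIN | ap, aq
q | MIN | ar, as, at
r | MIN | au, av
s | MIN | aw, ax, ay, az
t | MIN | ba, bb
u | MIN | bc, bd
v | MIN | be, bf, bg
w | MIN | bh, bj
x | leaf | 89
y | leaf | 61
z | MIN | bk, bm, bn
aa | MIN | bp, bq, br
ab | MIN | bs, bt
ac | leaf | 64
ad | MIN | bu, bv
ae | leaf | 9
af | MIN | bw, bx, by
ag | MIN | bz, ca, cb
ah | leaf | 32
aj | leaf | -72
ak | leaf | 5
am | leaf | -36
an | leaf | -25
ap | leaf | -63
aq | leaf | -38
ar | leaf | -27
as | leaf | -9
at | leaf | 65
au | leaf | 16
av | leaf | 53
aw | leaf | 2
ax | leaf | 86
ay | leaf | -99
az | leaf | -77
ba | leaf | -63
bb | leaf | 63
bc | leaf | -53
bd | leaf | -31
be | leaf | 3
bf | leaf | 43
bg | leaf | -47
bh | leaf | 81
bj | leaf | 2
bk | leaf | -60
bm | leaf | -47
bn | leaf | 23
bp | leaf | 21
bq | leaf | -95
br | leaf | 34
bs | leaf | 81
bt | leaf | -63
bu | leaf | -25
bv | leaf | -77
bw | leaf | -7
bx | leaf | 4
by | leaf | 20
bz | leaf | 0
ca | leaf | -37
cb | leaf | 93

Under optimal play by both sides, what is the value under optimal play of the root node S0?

2

j (MIN): min(32, -72, 5) = -72
a (MAX): max(-72, -55) = -55
n (MIN): min(-36, -25) = -36
p (MIN): min(-63, -38) = -63
b (MAX): max(50, -36, -63) = 50
Left (MIN): min(-55, 50) = -55
q (MIN): min(-27, -9, 65) = -27
r (MIN): min(16, 53) = 16
s (MIN): min(2, 86, -99, -77) = -99
c (MAX): max(-27, 16, -99) = 16
t (MIN): min(-63, 63) = -63
u (MIN): min(-53, -31) = -53
v (MIN): min(3, 43, -47) = -47
w (MIN): min(81, 2) = 2
d (MAX): max(-63, -53, -47, 2) = 2
z (MIN): min(-60, -47, 23) = -60
e (MAX): max(89, 61, -60) = 89
Mid (MIN): min(16, 2, 89) = 2
aa (MIN): min(21, -95, 34) = -95
ab (MIN): min(81, -63) = -63
f (MAX): max(-95, -63, 64) = 64
ad (MIN): min(-25, -77) = -77
g (MAX): max(-77, 9) = 9
af (MIN): min(-7, 4, 20) = -7
ag (MIN): min(0, -37, 93) = -37
h (MAX): max(-7, -37) = -7
Right (MIN): min(64, 9, -7) = -7
S0 (MAX): max(-55, 2, -7) = 2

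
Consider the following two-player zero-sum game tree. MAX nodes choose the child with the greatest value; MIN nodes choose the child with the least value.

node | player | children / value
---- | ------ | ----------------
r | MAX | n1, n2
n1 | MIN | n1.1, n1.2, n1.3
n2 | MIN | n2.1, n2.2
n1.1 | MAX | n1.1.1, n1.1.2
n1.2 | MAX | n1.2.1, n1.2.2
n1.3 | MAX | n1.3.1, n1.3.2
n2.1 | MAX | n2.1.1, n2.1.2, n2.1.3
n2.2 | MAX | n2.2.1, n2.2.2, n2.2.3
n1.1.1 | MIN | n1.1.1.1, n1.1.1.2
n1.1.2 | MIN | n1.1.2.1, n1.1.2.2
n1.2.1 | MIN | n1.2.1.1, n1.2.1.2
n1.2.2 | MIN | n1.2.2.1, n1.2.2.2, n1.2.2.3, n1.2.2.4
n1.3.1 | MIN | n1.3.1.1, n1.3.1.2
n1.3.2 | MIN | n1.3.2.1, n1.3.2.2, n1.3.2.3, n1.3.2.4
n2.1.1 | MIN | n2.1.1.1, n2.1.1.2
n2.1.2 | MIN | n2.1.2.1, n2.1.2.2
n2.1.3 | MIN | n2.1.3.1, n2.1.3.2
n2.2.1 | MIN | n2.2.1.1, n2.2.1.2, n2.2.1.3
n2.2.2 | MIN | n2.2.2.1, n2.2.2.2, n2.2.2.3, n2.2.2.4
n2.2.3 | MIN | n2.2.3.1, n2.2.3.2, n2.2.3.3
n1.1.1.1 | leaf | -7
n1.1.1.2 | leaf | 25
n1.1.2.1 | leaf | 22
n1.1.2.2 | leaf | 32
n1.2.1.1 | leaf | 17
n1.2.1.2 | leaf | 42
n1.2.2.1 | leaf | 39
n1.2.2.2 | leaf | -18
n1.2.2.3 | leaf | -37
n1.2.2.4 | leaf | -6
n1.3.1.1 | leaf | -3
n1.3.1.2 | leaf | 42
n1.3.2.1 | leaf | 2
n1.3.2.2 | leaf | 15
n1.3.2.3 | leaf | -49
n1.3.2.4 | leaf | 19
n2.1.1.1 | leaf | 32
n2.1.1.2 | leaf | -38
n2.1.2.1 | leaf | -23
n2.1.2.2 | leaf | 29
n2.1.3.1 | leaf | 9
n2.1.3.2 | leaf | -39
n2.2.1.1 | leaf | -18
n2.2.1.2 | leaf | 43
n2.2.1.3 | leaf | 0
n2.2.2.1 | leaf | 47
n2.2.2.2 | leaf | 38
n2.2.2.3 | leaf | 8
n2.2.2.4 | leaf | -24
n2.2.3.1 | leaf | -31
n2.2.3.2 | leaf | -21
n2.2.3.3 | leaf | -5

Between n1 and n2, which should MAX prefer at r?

n1.1.1 (MIN): min(-7, 25) = -7
n1.1.2 (MIN): min(22, 32) = 22
n1.1 (MAX): max(-7, 22) = 22
n1.2.1 (MIN): min(17, 42) = 17
n1.2.2 (MIN): min(39, -18, -37, -6) = -37
n1.2 (MAX): max(17, -37) = 17
n1.3.1 (MIN): min(-3, 42) = -3
n1.3.2 (MIN): min(2, 15, -49, 19) = -49
n1.3 (MAX): max(-3, -49) = -3
n1 (MIN): min(22, 17, -3) = -3
n2.1.1 (MIN): min(32, -38) = -38
n2.1.2 (MIN): min(-23, 29) = -23
n2.1.3 (MIN): min(9, -39) = -39
n2.1 (MAX): max(-38, -23, -39) = -23
n2.2.1 (MIN): min(-18, 43, 0) = -18
n2.2.2 (MIN): min(47, 38, 8, -24) = -24
n2.2.3 (MIN): min(-31, -21, -5) = -31
n2.2 (MAX): max(-18, -24, -31) = -18
n2 (MIN): min(-23, -18) = -23
MAX prefers the higher value; n1=-3, n2=-23. n1 is better since -3 > -23.

n1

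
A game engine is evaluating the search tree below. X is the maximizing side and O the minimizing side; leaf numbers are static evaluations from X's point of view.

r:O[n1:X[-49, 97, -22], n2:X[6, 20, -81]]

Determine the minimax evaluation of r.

n1 (X): max(-49, 97, -22) = 97
n2 (X): max(6, 20, -81) = 20
r (O): min(97, 20) = 20

20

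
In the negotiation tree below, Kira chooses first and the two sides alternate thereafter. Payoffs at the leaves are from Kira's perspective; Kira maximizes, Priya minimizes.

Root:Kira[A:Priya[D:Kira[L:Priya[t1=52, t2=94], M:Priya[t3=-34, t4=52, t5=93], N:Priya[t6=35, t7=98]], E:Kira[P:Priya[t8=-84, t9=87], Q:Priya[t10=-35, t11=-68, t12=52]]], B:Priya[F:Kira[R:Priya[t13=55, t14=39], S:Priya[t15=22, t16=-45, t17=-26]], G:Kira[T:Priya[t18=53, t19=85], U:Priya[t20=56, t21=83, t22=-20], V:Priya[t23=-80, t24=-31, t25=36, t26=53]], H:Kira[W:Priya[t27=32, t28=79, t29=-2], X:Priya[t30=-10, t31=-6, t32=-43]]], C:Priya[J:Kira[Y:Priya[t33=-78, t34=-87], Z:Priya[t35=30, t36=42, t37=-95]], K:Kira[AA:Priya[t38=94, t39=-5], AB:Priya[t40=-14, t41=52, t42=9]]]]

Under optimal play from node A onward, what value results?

-68

L (Priya): min(52, 94) = 52
M (Priya): min(-34, 52, 93) = -34
N (Priya): min(35, 98) = 35
D (Kira): max(52, -34, 35) = 52
P (Priya): min(-84, 87) = -84
Q (Priya): min(-35, -68, 52) = -68
E (Kira): max(-84, -68) = -68
A (Priya): min(52, -68) = -68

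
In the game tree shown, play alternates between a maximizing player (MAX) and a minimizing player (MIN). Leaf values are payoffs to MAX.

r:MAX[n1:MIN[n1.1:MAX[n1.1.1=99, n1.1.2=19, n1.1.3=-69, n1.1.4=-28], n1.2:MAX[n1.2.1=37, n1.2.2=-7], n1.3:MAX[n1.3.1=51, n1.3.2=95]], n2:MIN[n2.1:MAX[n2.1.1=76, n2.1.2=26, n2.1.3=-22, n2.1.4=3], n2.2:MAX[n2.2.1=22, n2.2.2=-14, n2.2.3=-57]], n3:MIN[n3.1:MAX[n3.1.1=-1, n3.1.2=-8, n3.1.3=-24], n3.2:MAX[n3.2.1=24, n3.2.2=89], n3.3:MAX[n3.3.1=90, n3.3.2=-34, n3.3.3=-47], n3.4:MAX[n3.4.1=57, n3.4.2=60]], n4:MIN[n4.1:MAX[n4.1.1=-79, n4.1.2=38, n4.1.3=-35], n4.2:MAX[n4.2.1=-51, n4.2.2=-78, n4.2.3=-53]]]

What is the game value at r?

n1.1 (MAX): max(99, 19, -69, -28) = 99
n1.2 (MAX): max(37, -7) = 37
n1.3 (MAX): max(51, 95) = 95
n1 (MIN): min(99, 37, 95) = 37
n2.1 (MAX): max(76, 26, -22, 3) = 76
n2.2 (MAX): max(22, -14, -57) = 22
n2 (MIN): min(76, 22) = 22
n3.1 (MAX): max(-1, -8, -24) = -1
n3.2 (MAX): max(24, 89) = 89
n3.3 (MAX): max(90, -34, -47) = 90
n3.4 (MAX): max(57, 60) = 60
n3 (MIN): min(-1, 89, 90, 60) = -1
n4.1 (MAX): max(-79, 38, -35) = 38
n4.2 (MAX): max(-51, -78, -53) = -51
n4 (MIN): min(38, -51) = -51
r (MAX): max(37, 22, -1, -51) = 37

37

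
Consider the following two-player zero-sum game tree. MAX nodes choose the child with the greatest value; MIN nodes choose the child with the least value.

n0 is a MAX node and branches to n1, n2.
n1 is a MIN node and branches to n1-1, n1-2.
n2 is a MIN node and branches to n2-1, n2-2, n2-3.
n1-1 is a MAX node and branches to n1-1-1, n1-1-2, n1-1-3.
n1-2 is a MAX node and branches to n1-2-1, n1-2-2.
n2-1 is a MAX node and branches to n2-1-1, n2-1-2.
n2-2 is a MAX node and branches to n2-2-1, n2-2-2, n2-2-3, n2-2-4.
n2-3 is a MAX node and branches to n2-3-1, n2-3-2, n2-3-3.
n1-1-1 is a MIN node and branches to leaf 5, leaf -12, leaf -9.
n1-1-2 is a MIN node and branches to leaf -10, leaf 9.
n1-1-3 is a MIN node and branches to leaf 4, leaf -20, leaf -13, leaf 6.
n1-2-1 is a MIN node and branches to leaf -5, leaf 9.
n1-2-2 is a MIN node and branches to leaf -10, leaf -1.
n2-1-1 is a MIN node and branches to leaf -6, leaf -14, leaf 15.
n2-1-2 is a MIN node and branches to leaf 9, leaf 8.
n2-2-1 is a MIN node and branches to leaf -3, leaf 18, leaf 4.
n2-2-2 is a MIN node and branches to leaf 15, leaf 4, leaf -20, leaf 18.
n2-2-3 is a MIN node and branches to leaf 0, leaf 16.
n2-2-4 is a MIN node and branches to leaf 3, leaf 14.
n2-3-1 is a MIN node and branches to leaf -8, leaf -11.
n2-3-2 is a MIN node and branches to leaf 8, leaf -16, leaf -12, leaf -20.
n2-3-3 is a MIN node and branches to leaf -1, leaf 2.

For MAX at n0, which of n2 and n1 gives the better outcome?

n2-1-1 (MIN): min(-6, -14, 15) = -14
n2-1-2 (MIN): min(9, 8) = 8
n2-1 (MAX): max(-14, 8) = 8
n2-2-1 (MIN): min(-3, 18, 4) = -3
n2-2-2 (MIN): min(15, 4, -20, 18) = -20
n2-2-3 (MIN): min(0, 16) = 0
n2-2-4 (MIN): min(3, 14) = 3
n2-2 (MAX): max(-3, -20, 0, 3) = 3
n2-3-1 (MIN): min(-8, -11) = -11
n2-3-2 (MIN): min(8, -16, -12, -20) = -20
n2-3-3 (MIN): min(-1, 2) = -1
n2-3 (MAX): max(-11, -20, -1) = -1
n2 (MIN): min(8, 3, -1) = -1
n1-1-1 (MIN): min(5, -12, -9) = -12
n1-1-2 (MIN): min(-10, 9) = -10
n1-1-3 (MIN): min(4, -20, -13, 6) = -20
n1-1 (MAX): max(-12, -10, -20) = -10
n1-2-1 (MIN): min(-5, 9) = -5
n1-2-2 (MIN): min(-10, -1) = -10
n1-2 (MAX): max(-5, -10) = -5
n1 (MIN): min(-10, -5) = -10
MAX prefers the higher value; n2=-1, n1=-10. n2 is better since -1 > -10.

n2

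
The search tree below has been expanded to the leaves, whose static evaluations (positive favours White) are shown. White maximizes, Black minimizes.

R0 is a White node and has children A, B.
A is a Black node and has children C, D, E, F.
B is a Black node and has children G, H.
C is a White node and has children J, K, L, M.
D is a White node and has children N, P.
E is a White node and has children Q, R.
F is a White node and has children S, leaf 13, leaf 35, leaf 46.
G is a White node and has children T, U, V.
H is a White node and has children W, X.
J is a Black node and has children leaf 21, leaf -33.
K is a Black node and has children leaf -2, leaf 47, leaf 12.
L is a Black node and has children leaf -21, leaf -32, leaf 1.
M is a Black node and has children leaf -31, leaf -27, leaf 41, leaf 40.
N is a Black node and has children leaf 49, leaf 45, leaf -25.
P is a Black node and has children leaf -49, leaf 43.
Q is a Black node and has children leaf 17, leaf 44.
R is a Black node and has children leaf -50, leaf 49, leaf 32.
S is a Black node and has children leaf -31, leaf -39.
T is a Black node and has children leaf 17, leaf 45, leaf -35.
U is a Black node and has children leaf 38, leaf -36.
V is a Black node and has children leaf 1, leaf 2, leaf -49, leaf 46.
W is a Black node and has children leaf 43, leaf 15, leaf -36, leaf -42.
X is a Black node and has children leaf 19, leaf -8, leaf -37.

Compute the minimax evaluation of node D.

N (Black): min(49, 45, -25) = -25
P (Black): min(-49, 43) = -49
D (White): max(-25, -49) = -25

-25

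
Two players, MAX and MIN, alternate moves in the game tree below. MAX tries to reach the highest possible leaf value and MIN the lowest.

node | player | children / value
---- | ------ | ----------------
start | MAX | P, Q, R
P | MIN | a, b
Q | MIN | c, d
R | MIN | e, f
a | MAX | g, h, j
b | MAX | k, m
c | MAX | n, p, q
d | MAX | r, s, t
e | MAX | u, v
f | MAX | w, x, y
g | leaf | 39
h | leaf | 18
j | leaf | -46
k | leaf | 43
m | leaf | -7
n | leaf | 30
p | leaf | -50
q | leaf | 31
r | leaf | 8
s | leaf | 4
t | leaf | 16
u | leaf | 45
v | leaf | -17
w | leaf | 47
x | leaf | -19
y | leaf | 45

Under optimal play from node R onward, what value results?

e (MAX): max(45, -17) = 45
f (MAX): max(47, -19, 45) = 47
R (MIN): min(45, 47) = 45

45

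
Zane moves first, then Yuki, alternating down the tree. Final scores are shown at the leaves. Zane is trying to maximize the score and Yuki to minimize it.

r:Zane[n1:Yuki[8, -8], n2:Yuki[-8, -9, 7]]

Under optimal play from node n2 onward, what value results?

n2 (Yuki): min(-8, -9, 7) = -9

-9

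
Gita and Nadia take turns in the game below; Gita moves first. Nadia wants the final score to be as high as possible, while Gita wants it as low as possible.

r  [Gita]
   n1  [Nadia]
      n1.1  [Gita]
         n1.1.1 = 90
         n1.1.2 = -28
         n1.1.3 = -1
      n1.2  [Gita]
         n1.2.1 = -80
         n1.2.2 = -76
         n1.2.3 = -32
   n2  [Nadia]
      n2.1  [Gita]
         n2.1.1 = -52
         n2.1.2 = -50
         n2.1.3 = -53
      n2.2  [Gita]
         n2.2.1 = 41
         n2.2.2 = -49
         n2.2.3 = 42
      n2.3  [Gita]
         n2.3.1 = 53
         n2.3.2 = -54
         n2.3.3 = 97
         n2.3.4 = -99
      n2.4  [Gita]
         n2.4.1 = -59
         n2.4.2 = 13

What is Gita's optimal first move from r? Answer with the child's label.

n2

n1.1 (Gita): min(90, -28, -1) = -28
n1.2 (Gita): min(-80, -76, -32) = -80
n1 (Nadia): max(-28, -80) = -28
n2.1 (Gita): min(-52, -50, -53) = -53
n2.2 (Gita): min(41, -49, 42) = -49
n2.3 (Gita): min(53, -54, 97, -99) = -99
n2.4 (Gita): min(-59, 13) = -59
n2 (Nadia): max(-53, -49, -99, -59) = -49
r (Gita): min(-28, -49) = -49
Gita at r wants the lowest of {n1=-28, n2=-49}, so chooses n2.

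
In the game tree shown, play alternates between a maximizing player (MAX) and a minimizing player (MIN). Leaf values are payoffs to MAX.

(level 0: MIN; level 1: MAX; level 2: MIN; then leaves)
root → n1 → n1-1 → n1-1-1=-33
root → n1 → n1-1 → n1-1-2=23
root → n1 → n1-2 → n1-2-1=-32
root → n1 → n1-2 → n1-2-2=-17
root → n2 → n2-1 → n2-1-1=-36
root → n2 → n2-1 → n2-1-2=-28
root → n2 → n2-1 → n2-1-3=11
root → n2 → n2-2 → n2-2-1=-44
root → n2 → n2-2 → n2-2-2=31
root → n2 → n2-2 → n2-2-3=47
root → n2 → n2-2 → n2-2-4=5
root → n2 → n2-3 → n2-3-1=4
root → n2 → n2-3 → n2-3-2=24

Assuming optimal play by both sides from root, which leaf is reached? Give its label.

n1-2-1

n1-1 (MIN): min(-33, 23) = -33
n1-2 (MIN): min(-32, -17) = -32
n1 (MAX): max(-33, -32) = -32
n2-1 (MIN): min(-36, -28, 11) = -36
n2-2 (MIN): min(-44, 31, 47, 5) = -44
n2-3 (MIN): min(4, 24) = 4
n2 (MAX): max(-36, -44, 4) = 4
root (MIN): min(-32, 4) = -32
At root, MIN picks n1 (lowest: -32).
At n1, MAX picks n1-2 (highest: -32).
At n1-2, MIN picks n1-2-1 (lowest: -32).
Terminal value -32.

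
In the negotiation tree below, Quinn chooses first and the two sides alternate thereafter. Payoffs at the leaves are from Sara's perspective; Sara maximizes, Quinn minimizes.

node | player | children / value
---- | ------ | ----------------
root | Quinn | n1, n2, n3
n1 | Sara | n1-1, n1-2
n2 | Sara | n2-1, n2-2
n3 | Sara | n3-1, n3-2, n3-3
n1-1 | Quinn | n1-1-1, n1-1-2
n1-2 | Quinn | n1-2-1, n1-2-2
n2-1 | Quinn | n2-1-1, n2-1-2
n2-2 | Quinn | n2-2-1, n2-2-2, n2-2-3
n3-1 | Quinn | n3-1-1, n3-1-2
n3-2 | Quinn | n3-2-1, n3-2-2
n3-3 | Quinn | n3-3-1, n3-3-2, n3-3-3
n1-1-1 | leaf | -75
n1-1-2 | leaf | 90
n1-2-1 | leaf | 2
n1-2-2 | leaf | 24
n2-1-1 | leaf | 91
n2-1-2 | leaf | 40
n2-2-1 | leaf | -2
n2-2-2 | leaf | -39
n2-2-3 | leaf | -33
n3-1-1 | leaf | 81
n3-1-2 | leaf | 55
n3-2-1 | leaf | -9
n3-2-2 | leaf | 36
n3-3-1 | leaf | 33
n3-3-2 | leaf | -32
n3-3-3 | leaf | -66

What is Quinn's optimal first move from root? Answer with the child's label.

n1-1 (Quinn): min(-75, 90) = -75
n1-2 (Quinn): min(2, 24) = 2
n1 (Sara): max(-75, 2) = 2
n2-1 (Quinn): min(91, 40) = 40
n2-2 (Quinn): min(-2, -39, -33) = -39
n2 (Sara): max(40, -39) = 40
n3-1 (Quinn): min(81, 55) = 55
n3-2 (Quinn): min(-9, 36) = -9
n3-3 (Quinn): min(33, -32, -66) = -66
n3 (Sara): max(55, -9, -66) = 55
root (Quinn): min(2, 40, 55) = 2
Quinn at root wants the lowest of {n1=2, n2=40, n3=55}, so chooses n1.

n1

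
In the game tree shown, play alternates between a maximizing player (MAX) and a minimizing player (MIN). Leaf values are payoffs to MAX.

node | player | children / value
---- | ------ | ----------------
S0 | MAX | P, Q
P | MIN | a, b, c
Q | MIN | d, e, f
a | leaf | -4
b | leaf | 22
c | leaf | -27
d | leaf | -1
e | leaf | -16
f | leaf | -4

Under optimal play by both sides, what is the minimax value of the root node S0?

-16

P (MIN): min(-4, 22, -27) = -27
Q (MIN): min(-1, -16, -4) = -16
S0 (MAX): max(-27, -16) = -16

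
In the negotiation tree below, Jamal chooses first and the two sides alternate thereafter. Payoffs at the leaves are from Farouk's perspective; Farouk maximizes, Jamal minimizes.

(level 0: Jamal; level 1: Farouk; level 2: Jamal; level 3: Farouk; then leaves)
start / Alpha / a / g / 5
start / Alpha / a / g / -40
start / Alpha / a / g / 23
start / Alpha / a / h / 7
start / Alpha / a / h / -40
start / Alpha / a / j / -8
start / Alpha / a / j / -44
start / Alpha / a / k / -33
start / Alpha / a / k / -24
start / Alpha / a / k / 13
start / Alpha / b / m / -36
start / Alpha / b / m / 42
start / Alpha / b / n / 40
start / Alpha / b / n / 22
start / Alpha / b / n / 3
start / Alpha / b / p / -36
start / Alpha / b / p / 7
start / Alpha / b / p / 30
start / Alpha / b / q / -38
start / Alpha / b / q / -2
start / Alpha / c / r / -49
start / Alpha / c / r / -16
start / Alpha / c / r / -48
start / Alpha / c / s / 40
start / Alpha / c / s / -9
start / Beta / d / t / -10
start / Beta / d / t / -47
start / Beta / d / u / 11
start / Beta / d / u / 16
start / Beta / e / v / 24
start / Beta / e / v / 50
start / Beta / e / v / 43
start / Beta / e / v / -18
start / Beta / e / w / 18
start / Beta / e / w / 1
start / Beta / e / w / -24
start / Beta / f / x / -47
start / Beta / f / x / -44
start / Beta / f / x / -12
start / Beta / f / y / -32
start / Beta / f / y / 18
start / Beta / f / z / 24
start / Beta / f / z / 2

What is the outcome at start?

-2

g (Farouk): max(5, -40, 23) = 23
h (Farouk): max(7, -40) = 7
j (Farouk): max(-8, -44) = -8
k (Farouk): max(-33, -24, 13) = 13
a (Jamal): min(23, 7, -8, 13) = -8
m (Farouk): max(-36, 42) = 42
n (Farouk): max(40, 22, 3) = 40
p (Farouk): max(-36, 7, 30) = 30
q (Farouk): max(-38, -2) = -2
b (Jamal): min(42, 40, 30, -2) = -2
r (Farouk): max(-49, -16, -48) = -16
s (Farouk): max(40, -9) = 40
c (Jamal): min(-16, 40) = -16
Alpha (Farouk): max(-8, -2, -16) = -2
t (Farouk): max(-10, -47) = -10
u (Farouk): max(11, 16) = 16
d (Jamal): min(-10, 16) = -10
v (Farouk): max(24, 50, 43, -18) = 50
w (Farouk): max(18, 1, -24) = 18
e (Jamal): min(50, 18) = 18
x (Farouk): max(-47, -44, -12) = -12
y (Farouk): max(-32, 18) = 18
z (Farouk): max(24, 2) = 24
f (Jamal): min(-12, 18, 24) = -12
Beta (Farouk): max(-10, 18, -12) = 18
start (Jamal): min(-2, 18) = -2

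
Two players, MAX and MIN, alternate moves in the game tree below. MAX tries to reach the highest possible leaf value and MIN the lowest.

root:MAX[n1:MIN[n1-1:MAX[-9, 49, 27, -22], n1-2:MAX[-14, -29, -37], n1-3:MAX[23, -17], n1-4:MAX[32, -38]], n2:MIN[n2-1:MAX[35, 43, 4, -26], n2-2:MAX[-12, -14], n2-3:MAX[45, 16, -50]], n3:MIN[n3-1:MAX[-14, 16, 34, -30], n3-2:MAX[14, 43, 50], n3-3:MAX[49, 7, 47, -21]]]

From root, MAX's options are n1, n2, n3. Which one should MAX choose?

n1-1 (MAX): max(-9, 49, 27, -22) = 49
n1-2 (MAX): max(-14, -29, -37) = -14
n1-3 (MAX): max(23, -17) = 23
n1-4 (MAX): max(32, -38) = 32
n1 (MIN): min(49, -14, 23, 32) = -14
n2-1 (MAX): max(35, 43, 4, -26) = 43
n2-2 (MAX): max(-12, -14) = -12
n2-3 (MAX): max(45, 16, -50) = 45
n2 (MIN): min(43, -12, 45) = -12
n3-1 (MAX): max(-14, 16, 34, -30) = 34
n3-2 (MAX): max(14, 43, 50) = 50
n3-3 (MAX): max(49, 7, 47, -21) = 49
n3 (MIN): min(34, 50, 49) = 34
root (MAX): max(-14, -12, 34) = 34
MAX at root wants the highest of {n1=-14, n2=-12, n3=34}, so chooses n3.

n3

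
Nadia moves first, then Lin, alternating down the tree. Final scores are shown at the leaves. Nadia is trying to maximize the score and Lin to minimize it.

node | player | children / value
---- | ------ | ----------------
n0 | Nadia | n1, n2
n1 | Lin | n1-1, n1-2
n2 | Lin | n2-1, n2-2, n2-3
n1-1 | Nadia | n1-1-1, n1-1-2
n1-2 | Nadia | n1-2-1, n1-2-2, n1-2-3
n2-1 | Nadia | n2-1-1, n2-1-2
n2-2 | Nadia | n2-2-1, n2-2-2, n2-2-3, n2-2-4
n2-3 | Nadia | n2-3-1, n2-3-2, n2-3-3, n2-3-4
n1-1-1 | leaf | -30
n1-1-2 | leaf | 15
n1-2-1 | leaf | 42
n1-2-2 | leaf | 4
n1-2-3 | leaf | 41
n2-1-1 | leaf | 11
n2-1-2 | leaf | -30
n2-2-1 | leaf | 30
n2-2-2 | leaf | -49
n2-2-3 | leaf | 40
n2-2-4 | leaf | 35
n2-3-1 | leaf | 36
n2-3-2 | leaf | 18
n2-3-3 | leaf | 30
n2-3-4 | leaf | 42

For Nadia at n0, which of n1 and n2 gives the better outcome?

n1

n1-1 (Nadia): max(-30, 15) = 15
n1-2 (Nadia): max(42, 4, 41) = 42
n1 (Lin): min(15, 42) = 15
n2-1 (Nadia): max(11, -30) = 11
n2-2 (Nadia): max(30, -49, 40, 35) = 40
n2-3 (Nadia): max(36, 18, 30, 42) = 42
n2 (Lin): min(11, 40, 42) = 11
Nadia prefers the higher value; n1=15, n2=11. n1 is better since 15 > 11.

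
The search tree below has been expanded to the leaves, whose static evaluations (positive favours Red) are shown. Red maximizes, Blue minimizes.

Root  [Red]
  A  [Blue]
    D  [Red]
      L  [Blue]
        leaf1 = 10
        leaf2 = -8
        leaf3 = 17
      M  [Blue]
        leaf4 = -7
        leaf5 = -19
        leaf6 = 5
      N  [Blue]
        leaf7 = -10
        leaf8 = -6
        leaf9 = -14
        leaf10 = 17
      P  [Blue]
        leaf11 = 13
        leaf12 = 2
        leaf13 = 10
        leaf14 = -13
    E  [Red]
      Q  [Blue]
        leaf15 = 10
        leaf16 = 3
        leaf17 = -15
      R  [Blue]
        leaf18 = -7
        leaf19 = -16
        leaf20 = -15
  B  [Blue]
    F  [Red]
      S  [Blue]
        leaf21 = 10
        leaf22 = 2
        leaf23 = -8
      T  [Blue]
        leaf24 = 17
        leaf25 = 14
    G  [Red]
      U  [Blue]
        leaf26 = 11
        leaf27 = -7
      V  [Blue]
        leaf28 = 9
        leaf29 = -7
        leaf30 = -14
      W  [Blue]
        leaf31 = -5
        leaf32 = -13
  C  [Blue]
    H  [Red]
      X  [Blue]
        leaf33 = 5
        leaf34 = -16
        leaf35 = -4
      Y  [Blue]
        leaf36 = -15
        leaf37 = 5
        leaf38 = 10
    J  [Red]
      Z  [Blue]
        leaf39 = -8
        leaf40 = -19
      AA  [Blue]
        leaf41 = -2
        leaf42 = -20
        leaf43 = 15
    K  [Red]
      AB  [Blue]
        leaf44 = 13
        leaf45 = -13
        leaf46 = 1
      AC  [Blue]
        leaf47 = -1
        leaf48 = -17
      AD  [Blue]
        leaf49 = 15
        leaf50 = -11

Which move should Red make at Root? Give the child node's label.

B

L (Blue): min(10, -8, 17) = -8
M (Blue): min(-7, -19, 5) = -19
N (Blue): min(-10, -6, -14, 17) = -14
P (Blue): min(13, 2, 10, -13) = -13
D (Red): max(-8, -19, -14, -13) = -8
Q (Blue): min(10, 3, -15) = -15
R (Blue): min(-7, -16, -15) = -16
E (Red): max(-15, -16) = -15
A (Blue): min(-8, -15) = -15
S (Blue): min(10, 2, -8) = -8
T (Blue): min(17, 14) = 14
F (Red): max(-8, 14) = 14
U (Blue): min(11, -7) = -7
V (Blue): min(9, -7, -14) = -14
W (Blue): min(-5, -13) = -13
G (Red): max(-7, -14, -13) = -7
B (Blue): min(14, -7) = -7
X (Blue): min(5, -16, -4) = -16
Y (Blue): min(-15, 5, 10) = -15
H (Red): max(-16, -15) = -15
Z (Blue): min(-8, -19) = -19
AA (Blue): min(-2, -20, 15) = -20
J (Red): max(-19, -20) = -19
AB (Blue): min(13, -13, 1) = -13
AC (Blue): min(-1, -17) = -17
AD (Blue): min(15, -11) = -11
K (Red): max(-13, -17, -11) = -11
C (Blue): min(-15, -19, -11) = -19
Root (Red): max(-15, -7, -19) = -7
Red at Root wants the highest of {A=-15, B=-7, C=-19}, so chooses B.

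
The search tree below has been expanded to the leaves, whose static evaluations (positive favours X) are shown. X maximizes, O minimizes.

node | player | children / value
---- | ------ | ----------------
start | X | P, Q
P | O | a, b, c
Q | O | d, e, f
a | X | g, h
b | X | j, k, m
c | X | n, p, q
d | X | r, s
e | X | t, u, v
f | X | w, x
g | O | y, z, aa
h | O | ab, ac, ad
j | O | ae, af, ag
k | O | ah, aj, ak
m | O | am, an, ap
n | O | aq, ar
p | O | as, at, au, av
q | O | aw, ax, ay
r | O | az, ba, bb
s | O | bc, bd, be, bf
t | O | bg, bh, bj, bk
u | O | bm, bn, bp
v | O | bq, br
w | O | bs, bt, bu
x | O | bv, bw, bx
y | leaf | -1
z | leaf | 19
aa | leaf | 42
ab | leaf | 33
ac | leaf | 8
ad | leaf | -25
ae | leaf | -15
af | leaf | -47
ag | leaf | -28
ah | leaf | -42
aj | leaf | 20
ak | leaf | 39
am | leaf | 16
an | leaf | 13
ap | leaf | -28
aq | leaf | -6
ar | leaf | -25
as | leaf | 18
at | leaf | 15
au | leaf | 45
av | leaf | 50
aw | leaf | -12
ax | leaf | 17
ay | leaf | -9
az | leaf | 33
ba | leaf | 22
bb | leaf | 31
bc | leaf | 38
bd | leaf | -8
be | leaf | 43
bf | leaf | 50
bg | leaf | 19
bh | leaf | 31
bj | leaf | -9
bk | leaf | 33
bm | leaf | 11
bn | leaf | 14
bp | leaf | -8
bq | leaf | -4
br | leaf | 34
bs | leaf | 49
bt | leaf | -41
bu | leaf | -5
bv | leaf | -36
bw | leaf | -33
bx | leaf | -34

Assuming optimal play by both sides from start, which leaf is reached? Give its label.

g (O): min(-1, 19, 42) = -1
h (O): min(33, 8, -25) = -25
a (X): max(-1, -25) = -1
j (O): min(-15, -47, -28) = -47
k (O): min(-42, 20, 39) = -42
m (O): min(16, 13, -28) = -28
b (X): max(-47, -42, -28) = -28
n (O): min(-6, -25) = -25
p (O): min(18, 15, 45, 50) = 15
q (O): min(-12, 17, -9) = -12
c (X): max(-25, 15, -12) = 15
P (O): min(-1, -28, 15) = -28
r (O): min(33, 22, 31) = 22
s (O): min(38, -8, 43, 50) = -8
d (X): max(22, -8) = 22
t (O): min(19, 31, -9, 33) = -9
u (O): min(11, 14, -8) = -8
v (O): min(-4, 34) = -4
e (X): max(-9, -8, -4) = -4
w (O): min(49, -41, -5) = -41
x (O): min(-36, -33, -34) = -36
f (X): max(-41, -36) = -36
Q (O): min(22, -4, -36) = -36
start (X): max(-28, -36) = -28
At start, X picks P (highest: -28).
At P, O picks b (lowest: -28).
At b, X picks m (highest: -28).
At m, O picks ap (lowest: -28).
Terminal value -28.

ap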